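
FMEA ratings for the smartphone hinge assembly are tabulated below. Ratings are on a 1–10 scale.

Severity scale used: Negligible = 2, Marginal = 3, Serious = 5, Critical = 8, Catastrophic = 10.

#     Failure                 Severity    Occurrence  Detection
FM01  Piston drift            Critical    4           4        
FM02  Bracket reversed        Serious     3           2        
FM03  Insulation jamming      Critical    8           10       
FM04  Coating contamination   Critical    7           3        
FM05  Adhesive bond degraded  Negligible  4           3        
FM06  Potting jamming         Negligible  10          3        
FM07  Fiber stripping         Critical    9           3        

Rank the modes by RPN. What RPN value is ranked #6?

30

RPN = Severity × Occurrence × Detection:
  FM01: 8 × 4 × 4 = 128
  FM02: 5 × 3 × 2 = 30
  FM03: 8 × 8 × 10 = 640
  FM04: 8 × 7 × 3 = 168
  FM05: 2 × 4 × 3 = 24
  FM06: 2 × 10 × 3 = 60
  FM07: 8 × 9 × 3 = 216
Sorted descending: 640, 216, 168, 128, 60, 30, 24.
The sixth-highest RPN is 30 (FM02).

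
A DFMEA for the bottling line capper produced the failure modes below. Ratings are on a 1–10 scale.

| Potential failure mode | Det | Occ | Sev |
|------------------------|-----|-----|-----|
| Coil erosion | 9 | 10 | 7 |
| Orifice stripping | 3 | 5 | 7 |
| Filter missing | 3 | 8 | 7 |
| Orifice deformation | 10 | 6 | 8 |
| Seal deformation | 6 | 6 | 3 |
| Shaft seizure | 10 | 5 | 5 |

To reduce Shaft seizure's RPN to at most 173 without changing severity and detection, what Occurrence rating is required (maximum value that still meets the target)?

Shaft seizure: S=5, O=5, D=10 → current RPN = 250.
Fixed product = 50. Need 50 × O ≤ 173, so O ≤ 173/50 = 3.46.
Maximum integer Occurrence rating = 3 (gives RPN 150; O=4 would give 200 > 173).

3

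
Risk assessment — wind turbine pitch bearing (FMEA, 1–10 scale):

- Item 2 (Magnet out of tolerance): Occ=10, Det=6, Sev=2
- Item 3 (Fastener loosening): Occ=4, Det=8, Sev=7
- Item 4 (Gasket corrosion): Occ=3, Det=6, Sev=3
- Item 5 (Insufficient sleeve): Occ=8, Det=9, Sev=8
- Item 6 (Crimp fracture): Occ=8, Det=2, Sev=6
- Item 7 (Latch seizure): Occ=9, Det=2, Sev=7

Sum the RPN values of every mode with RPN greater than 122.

926

RPN = Severity × Occurrence × Detection:
  Item 2: 2 × 10 × 6 = 120
  Item 3: 7 × 4 × 8 = 224
  Item 4: 3 × 3 × 6 = 54
  Item 5: 8 × 8 × 9 = 576
  Item 6: 6 × 8 × 2 = 96
  Item 7: 7 × 9 × 2 = 126
RPN > 122: Item 3 (224), Item 5 (576), Item 7 (126).
Sum: 224 + 576 + 126 = 926.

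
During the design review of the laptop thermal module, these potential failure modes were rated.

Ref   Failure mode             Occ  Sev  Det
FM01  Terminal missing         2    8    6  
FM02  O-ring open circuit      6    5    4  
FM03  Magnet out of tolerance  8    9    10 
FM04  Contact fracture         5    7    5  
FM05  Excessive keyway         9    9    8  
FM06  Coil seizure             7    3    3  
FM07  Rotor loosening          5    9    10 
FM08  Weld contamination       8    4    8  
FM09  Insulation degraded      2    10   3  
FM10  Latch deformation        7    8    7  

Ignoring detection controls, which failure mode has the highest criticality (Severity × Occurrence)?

Criticality = Severity × Occurrence:
  FM01: 8 × 2 = 16
  FM02: 5 × 6 = 30
  FM03: 9 × 8 = 72
  FM04: 7 × 5 = 35
  FM05: 9 × 9 = 81
  FM06: 3 × 7 = 21
  FM07: 9 × 5 = 45
  FM08: 4 × 8 = 32
  FM09: 10 × 2 = 20
  FM10: 8 × 7 = 56
Highest criticality is 81 → FM05.

FM05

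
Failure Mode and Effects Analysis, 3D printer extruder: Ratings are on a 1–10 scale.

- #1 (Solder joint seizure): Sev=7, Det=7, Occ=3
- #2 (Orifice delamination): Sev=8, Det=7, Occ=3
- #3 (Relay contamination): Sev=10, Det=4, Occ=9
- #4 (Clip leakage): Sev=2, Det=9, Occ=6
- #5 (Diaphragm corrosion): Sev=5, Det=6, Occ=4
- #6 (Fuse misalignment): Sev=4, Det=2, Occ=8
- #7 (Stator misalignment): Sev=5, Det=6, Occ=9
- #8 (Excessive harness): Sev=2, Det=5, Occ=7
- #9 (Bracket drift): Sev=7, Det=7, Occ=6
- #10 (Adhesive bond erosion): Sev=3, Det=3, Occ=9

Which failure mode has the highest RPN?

#3

RPN = Severity × Occurrence × Detection:
  #1: 7 × 3 × 7 = 147
  #2: 8 × 3 × 7 = 168
  #3: 10 × 9 × 4 = 360
  #4: 2 × 6 × 9 = 108
  #5: 5 × 4 × 6 = 120
  #6: 4 × 8 × 2 = 64
  #7: 5 × 9 × 6 = 270
  #8: 2 × 7 × 5 = 70
  #9: 7 × 6 × 7 = 294
  #10: 3 × 9 × 3 = 81
Highest RPN is 360 → #3.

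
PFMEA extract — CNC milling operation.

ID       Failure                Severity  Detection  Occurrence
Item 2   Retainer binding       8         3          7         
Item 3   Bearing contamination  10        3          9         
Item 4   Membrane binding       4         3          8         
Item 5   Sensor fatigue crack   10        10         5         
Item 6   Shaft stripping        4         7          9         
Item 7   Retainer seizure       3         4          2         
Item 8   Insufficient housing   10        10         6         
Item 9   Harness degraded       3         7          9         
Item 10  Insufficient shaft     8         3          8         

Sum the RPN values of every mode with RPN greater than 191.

1814

RPN = Severity × Occurrence × Detection:
  Item 2: 8 × 7 × 3 = 168
  Item 3: 10 × 9 × 3 = 270
  Item 4: 4 × 8 × 3 = 96
  Item 5: 10 × 5 × 10 = 500
  Item 6: 4 × 9 × 7 = 252
  Item 7: 3 × 2 × 4 = 24
  Item 8: 10 × 6 × 10 = 600
  Item 9: 3 × 9 × 7 = 189
  Item 10: 8 × 8 × 3 = 192
RPN > 191: Item 3 (270), Item 5 (500), Item 6 (252), Item 8 (600), Item 10 (192).
Sum: 270 + 500 + 252 + 600 + 192 = 1814.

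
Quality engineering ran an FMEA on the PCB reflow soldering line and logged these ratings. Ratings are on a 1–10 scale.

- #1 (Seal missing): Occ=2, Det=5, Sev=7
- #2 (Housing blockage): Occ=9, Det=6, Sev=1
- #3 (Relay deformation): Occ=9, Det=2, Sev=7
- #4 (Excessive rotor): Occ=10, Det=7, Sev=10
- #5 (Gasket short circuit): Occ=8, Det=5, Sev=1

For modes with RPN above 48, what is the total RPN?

RPN = Severity × Occurrence × Detection:
  #1: 7 × 2 × 5 = 70
  #2: 1 × 9 × 6 = 54
  #3: 7 × 9 × 2 = 126
  #4: 10 × 10 × 7 = 700
  #5: 1 × 8 × 5 = 40
RPN > 48: #1 (70), #2 (54), #3 (126), #4 (700).
Sum: 70 + 54 + 126 + 700 = 950.

950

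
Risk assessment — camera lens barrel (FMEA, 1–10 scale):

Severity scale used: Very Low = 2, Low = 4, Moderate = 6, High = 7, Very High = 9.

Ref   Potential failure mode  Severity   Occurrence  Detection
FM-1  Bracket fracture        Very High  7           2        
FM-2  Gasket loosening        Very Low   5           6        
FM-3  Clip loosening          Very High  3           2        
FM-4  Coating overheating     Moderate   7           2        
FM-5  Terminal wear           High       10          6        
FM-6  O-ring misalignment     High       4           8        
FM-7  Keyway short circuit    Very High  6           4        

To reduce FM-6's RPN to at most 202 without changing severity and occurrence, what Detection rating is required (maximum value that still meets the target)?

7

FM-6: S=7, O=4, D=8 → current RPN = 224.
Fixed product = 28. Need 28 × D ≤ 202, so D ≤ 202/28 = 7.21.
Maximum integer Detection rating = 7 (gives RPN 196; D=8 would give 224 > 202).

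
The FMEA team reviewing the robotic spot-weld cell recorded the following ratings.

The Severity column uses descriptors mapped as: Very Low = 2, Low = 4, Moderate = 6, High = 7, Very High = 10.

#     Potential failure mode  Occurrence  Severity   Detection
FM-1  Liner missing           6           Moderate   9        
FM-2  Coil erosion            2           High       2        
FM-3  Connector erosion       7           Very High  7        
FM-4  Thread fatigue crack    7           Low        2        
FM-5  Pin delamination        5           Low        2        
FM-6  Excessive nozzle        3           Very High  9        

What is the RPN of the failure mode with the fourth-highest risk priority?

56

RPN = Severity × Occurrence × Detection:
  FM-1: 6 × 6 × 9 = 324
  FM-2: 7 × 2 × 2 = 28
  FM-3: 10 × 7 × 7 = 490
  FM-4: 4 × 7 × 2 = 56
  FM-5: 4 × 5 × 2 = 40
  FM-6: 10 × 3 × 9 = 270
Sorted descending: 490, 324, 270, 56, 40, 28.
The fourth-highest RPN is 56 (FM-4).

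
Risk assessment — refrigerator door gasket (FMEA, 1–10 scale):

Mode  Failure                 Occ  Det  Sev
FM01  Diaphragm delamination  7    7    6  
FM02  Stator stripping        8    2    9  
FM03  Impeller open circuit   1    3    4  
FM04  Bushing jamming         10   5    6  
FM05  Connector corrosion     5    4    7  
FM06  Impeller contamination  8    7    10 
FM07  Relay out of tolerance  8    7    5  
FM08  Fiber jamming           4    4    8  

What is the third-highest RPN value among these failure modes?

294

RPN = Severity × Occurrence × Detection:
  FM01: 6 × 7 × 7 = 294
  FM02: 9 × 8 × 2 = 144
  FM03: 4 × 1 × 3 = 12
  FM04: 6 × 10 × 5 = 300
  FM05: 7 × 5 × 4 = 140
  FM06: 10 × 8 × 7 = 560
  FM07: 5 × 8 × 7 = 280
  FM08: 8 × 4 × 4 = 128
Sorted descending: 560, 300, 294, 280, 144, 140, 128, 12.
The third-highest RPN is 294 (FM01).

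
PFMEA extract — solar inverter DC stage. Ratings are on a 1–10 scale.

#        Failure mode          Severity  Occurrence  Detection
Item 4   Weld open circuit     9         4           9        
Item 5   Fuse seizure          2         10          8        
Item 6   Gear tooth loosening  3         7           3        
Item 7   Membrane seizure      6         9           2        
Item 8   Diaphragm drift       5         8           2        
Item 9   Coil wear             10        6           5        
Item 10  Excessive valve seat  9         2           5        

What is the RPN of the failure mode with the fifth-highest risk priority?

RPN = Severity × Occurrence × Detection:
  Item 4: 9 × 4 × 9 = 324
  Item 5: 2 × 10 × 8 = 160
  Item 6: 3 × 7 × 3 = 63
  Item 7: 6 × 9 × 2 = 108
  Item 8: 5 × 8 × 2 = 80
  Item 9: 10 × 6 × 5 = 300
  Item 10: 9 × 2 × 5 = 90
Sorted descending: 324, 300, 160, 108, 90, 80, 63.
The fifth-highest RPN is 90 (Item 10).

90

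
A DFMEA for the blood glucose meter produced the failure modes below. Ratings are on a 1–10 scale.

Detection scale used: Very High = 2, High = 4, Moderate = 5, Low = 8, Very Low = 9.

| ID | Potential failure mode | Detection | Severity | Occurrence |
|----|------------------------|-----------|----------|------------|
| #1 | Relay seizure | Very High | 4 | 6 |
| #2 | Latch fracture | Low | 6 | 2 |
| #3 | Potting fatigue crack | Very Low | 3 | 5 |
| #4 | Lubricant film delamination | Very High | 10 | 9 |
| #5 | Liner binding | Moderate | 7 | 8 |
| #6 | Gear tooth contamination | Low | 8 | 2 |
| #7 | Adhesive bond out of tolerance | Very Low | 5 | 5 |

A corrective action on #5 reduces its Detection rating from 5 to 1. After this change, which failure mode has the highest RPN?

RPN = Severity × Occurrence × Detection:
  #1: 4 × 6 × 2 = 48
  #2: 6 × 2 × 8 = 96
  #3: 3 × 5 × 9 = 135
  #4: 10 × 9 × 2 = 180
  #5: 7 × 8 × 5 = 280
  #6: 8 × 2 × 8 = 128
  #7: 5 × 5 × 9 = 225
After action: #5 → 7 × 8 × 1 = 56.
Revised RPNs: #7=225, #4=180, #3=135, #6=128, #2=96, #5=56, #1=48.
Highest is now #7 (225).

#7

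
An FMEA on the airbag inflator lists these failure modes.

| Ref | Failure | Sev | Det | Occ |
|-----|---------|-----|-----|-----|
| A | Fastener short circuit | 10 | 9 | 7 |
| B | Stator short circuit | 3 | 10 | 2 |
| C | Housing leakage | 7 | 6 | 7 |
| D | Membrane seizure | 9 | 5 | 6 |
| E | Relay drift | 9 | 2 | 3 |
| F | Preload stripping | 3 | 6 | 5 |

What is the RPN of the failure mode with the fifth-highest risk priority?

60

RPN = Severity × Occurrence × Detection:
  A: 10 × 7 × 9 = 630
  B: 3 × 2 × 10 = 60
  C: 7 × 7 × 6 = 294
  D: 9 × 6 × 5 = 270
  E: 9 × 3 × 2 = 54
  F: 3 × 5 × 6 = 90
Sorted descending: 630, 294, 270, 90, 60, 54.
The fifth-highest RPN is 60 (B).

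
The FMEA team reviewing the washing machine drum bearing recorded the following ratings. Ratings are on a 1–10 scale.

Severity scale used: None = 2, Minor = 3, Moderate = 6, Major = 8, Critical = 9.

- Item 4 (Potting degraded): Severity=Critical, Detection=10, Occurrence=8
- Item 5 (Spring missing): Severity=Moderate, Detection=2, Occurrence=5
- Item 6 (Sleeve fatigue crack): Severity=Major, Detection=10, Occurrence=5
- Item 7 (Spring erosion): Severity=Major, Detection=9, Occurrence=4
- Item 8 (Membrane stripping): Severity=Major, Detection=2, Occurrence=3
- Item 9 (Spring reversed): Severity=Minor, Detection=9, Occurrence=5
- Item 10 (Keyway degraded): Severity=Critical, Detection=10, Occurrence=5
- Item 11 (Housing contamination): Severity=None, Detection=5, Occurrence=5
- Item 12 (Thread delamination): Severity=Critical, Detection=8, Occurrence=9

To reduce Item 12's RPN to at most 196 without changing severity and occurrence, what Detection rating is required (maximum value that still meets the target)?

2

Item 12: S=9, O=9, D=8 → current RPN = 648.
Fixed product = 81. Need 81 × D ≤ 196, so D ≤ 196/81 = 2.42.
Maximum integer Detection rating = 2 (gives RPN 162; D=3 would give 243 > 196).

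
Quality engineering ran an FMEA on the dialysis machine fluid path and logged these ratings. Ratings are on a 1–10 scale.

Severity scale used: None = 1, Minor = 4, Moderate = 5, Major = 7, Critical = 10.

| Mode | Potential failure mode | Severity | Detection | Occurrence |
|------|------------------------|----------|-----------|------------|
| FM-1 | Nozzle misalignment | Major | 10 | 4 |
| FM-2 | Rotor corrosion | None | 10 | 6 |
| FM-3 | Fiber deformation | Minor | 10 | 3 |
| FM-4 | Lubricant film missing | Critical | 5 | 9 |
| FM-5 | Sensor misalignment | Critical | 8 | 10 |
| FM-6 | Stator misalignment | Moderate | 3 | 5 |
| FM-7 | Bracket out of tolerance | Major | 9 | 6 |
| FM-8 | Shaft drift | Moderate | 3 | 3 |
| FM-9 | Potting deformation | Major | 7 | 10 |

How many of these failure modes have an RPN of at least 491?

RPN = Severity × Occurrence × Detection:
  FM-1: 7 × 4 × 10 = 280
  FM-2: 1 × 6 × 10 = 60
  FM-3: 4 × 3 × 10 = 120
  FM-4: 10 × 9 × 5 = 450
  FM-5: 10 × 10 × 8 = 800
  FM-6: 5 × 5 × 3 = 75
  FM-7: 7 × 6 × 9 = 378
  FM-8: 5 × 3 × 3 = 45
  FM-9: 7 × 10 × 7 = 490
Modes with RPN ≥ 491: FM-5 (800) → 1.

1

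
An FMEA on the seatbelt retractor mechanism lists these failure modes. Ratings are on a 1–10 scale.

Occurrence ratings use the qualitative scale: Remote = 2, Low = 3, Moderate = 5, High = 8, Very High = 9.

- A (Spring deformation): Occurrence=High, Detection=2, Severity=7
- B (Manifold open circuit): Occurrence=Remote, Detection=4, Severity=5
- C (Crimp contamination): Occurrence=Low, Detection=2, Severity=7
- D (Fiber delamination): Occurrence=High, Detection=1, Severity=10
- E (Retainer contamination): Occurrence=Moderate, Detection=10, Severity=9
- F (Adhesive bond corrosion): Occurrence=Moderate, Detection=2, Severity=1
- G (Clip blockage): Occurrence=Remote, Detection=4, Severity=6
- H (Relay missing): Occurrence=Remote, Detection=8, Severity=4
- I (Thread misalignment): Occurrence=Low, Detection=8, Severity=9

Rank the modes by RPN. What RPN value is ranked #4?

80

RPN = Severity × Occurrence × Detection:
  A: 7 × 8 × 2 = 112
  B: 5 × 2 × 4 = 40
  C: 7 × 3 × 2 = 42
  D: 10 × 8 × 1 = 80
  E: 9 × 5 × 10 = 450
  F: 1 × 5 × 2 = 10
  G: 6 × 2 × 4 = 48
  H: 4 × 2 × 8 = 64
  I: 9 × 3 × 8 = 216
Sorted descending: 450, 216, 112, 80, 64, 48, 42, 40, 10.
The fourth-highest RPN is 80 (D).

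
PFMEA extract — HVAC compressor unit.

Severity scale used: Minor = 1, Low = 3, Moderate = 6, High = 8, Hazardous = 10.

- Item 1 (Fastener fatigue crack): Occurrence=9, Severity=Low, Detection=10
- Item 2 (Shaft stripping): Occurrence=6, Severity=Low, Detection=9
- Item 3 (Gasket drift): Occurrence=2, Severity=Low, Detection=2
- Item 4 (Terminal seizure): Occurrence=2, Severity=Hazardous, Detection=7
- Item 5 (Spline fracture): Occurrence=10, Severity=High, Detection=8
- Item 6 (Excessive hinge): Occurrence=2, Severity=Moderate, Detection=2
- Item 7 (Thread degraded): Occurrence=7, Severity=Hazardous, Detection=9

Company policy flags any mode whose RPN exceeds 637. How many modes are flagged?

1

RPN = Severity × Occurrence × Detection:
  Item 1: 3 × 9 × 10 = 270
  Item 2: 3 × 6 × 9 = 162
  Item 3: 3 × 2 × 2 = 12
  Item 4: 10 × 2 × 7 = 140
  Item 5: 8 × 10 × 8 = 640
  Item 6: 6 × 2 × 2 = 24
  Item 7: 10 × 7 × 9 = 630
Modes with RPN > 637: Item 5 (640) → 1.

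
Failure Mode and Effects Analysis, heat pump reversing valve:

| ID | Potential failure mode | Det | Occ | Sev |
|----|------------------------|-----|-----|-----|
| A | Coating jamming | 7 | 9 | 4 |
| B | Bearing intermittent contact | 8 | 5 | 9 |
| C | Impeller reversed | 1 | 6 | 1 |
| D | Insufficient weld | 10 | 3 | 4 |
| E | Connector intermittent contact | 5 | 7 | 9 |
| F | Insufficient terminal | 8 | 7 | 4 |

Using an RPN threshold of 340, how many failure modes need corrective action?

1

RPN = Severity × Occurrence × Detection:
  A: 4 × 9 × 7 = 252
  B: 9 × 5 × 8 = 360
  C: 1 × 6 × 1 = 6
  D: 4 × 3 × 10 = 120
  E: 9 × 7 × 5 = 315
  F: 4 × 7 × 8 = 224
Modes with RPN ≥ 340: B (360) → 1.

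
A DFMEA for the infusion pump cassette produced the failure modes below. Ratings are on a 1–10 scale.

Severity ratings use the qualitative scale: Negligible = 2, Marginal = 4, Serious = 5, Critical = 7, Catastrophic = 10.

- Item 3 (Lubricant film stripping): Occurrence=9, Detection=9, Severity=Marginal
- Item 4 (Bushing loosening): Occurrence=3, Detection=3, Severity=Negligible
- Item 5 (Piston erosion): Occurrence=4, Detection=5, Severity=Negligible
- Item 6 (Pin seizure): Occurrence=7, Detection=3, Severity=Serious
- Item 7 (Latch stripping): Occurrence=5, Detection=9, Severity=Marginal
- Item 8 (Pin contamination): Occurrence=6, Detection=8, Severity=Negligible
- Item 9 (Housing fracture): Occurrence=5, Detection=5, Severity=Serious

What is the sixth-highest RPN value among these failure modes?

40

RPN = Severity × Occurrence × Detection:
  Item 3: 4 × 9 × 9 = 324
  Item 4: 2 × 3 × 3 = 18
  Item 5: 2 × 4 × 5 = 40
  Item 6: 5 × 7 × 3 = 105
  Item 7: 4 × 5 × 9 = 180
  Item 8: 2 × 6 × 8 = 96
  Item 9: 5 × 5 × 5 = 125
Sorted descending: 324, 180, 125, 105, 96, 40, 18.
The sixth-highest RPN is 40 (Item 5).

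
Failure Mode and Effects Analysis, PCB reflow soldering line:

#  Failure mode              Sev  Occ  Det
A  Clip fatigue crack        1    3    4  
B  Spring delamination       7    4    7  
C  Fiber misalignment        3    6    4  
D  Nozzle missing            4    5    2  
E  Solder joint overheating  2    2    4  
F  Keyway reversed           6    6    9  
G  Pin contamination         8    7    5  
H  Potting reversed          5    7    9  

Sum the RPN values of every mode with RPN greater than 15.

1243

RPN = Severity × Occurrence × Detection:
  A: 1 × 3 × 4 = 12
  B: 7 × 4 × 7 = 196
  C: 3 × 6 × 4 = 72
  D: 4 × 5 × 2 = 40
  E: 2 × 2 × 4 = 16
  F: 6 × 6 × 9 = 324
  G: 8 × 7 × 5 = 280
  H: 5 × 7 × 9 = 315
RPN > 15: B (196), C (72), D (40), E (16), F (324), G (280), H (315).
Sum: 196 + 72 + 40 + 16 + 324 + 280 + 315 = 1243.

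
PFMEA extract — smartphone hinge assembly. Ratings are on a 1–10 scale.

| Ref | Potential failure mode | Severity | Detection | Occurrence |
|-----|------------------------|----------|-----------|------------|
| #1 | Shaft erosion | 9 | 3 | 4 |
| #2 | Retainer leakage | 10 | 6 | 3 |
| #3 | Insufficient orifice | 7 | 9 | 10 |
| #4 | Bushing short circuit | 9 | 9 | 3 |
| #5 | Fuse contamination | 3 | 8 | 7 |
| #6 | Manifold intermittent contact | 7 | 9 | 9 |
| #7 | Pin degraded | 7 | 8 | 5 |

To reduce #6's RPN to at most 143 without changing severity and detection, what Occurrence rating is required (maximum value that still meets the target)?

2

#6: S=7, O=9, D=9 → current RPN = 567.
Fixed product = 63. Need 63 × O ≤ 143, so O ≤ 143/63 = 2.27.
Maximum integer Occurrence rating = 2 (gives RPN 126; O=3 would give 189 > 143).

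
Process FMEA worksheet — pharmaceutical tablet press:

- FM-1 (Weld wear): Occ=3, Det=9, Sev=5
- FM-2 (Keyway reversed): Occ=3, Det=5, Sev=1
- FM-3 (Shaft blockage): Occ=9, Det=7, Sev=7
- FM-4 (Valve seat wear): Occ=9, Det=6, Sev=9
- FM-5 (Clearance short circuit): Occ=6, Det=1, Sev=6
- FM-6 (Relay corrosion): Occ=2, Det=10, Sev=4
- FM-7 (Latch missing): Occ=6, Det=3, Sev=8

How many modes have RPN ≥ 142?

3

RPN = Severity × Occurrence × Detection:
  FM-1: 5 × 3 × 9 = 135
  FM-2: 1 × 3 × 5 = 15
  FM-3: 7 × 9 × 7 = 441
  FM-4: 9 × 9 × 6 = 486
  FM-5: 6 × 6 × 1 = 36
  FM-6: 4 × 2 × 10 = 80
  FM-7: 8 × 6 × 3 = 144
Modes with RPN ≥ 142: FM-3 (441), FM-4 (486), FM-7 (144) → 3.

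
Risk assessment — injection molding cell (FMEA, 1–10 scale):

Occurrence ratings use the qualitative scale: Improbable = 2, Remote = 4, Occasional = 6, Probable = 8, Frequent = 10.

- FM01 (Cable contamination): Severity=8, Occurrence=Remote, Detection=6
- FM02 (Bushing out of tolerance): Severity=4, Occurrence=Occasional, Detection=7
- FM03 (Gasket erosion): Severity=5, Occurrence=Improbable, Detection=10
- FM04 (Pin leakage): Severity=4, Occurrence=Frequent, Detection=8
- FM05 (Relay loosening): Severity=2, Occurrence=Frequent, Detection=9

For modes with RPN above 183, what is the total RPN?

RPN = Severity × Occurrence × Detection:
  FM01: 8 × 4 × 6 = 192
  FM02: 4 × 6 × 7 = 168
  FM03: 5 × 2 × 10 = 100
  FM04: 4 × 10 × 8 = 320
  FM05: 2 × 10 × 9 = 180
RPN > 183: FM01 (192), FM04 (320).
Sum: 192 + 320 = 512.

512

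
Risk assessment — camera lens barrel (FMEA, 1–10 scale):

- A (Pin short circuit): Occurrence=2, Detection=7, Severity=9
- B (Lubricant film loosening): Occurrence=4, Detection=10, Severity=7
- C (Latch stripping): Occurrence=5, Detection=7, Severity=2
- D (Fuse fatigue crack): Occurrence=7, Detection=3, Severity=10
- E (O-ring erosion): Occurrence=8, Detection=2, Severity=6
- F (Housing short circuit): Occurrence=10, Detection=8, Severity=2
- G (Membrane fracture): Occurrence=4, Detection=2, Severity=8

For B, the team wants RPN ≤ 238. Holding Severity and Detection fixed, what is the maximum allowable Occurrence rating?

3

B: S=7, O=4, D=10 → current RPN = 280.
Fixed product = 70. Need 70 × O ≤ 238, so O ≤ 238/70 = 3.40.
Maximum integer Occurrence rating = 3 (gives RPN 210; O=4 would give 280 > 238).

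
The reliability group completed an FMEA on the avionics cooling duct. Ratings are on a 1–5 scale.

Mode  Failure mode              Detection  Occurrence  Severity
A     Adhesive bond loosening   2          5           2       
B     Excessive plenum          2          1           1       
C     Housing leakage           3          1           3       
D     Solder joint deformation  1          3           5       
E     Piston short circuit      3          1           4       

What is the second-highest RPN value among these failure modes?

15

RPN = Severity × Occurrence × Detection:
  A: 2 × 5 × 2 = 20
  B: 1 × 1 × 2 = 2
  C: 3 × 1 × 3 = 9
  D: 5 × 3 × 1 = 15
  E: 4 × 1 × 3 = 12
Sorted descending: 20, 15, 12, 9, 2.
The second-highest RPN is 15 (D).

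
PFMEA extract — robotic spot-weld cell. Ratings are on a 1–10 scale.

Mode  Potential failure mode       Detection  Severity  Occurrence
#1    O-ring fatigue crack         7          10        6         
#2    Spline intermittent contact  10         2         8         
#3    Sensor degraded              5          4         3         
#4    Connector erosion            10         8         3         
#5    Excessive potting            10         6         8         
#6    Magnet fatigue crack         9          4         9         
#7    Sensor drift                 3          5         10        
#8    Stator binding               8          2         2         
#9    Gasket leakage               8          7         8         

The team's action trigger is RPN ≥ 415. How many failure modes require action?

RPN = Severity × Occurrence × Detection:
  #1: 10 × 6 × 7 = 420
  #2: 2 × 8 × 10 = 160
  #3: 4 × 3 × 5 = 60
  #4: 8 × 3 × 10 = 240
  #5: 6 × 8 × 10 = 480
  #6: 4 × 9 × 9 = 324
  #7: 5 × 10 × 3 = 150
  #8: 2 × 2 × 8 = 32
  #9: 7 × 8 × 8 = 448
Modes with RPN ≥ 415: #1 (420), #5 (480), #9 (448) → 3.

3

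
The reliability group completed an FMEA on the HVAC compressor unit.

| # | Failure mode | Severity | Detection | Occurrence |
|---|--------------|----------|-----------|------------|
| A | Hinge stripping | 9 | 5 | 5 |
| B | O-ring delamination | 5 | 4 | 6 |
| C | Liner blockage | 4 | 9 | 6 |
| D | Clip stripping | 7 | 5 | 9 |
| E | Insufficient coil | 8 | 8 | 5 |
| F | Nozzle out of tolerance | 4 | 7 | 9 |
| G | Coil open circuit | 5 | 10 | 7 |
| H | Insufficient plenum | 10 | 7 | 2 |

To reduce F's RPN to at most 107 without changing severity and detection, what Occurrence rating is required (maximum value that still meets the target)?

F: S=4, O=9, D=7 → current RPN = 252.
Fixed product = 28. Need 28 × O ≤ 107, so O ≤ 107/28 = 3.82.
Maximum integer Occurrence rating = 3 (gives RPN 84; O=4 would give 112 > 107).

3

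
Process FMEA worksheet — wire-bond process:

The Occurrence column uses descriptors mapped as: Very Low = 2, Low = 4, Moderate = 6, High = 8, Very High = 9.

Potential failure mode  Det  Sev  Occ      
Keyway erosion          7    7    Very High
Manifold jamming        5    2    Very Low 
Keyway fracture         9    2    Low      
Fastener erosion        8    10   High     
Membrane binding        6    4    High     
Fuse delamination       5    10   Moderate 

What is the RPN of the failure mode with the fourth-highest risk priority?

RPN = Severity × Occurrence × Detection:
  Keyway erosion: 7 × 9 × 7 = 441
  Manifold jamming: 2 × 2 × 5 = 20
  Keyway fracture: 2 × 4 × 9 = 72
  Fastener erosion: 10 × 8 × 8 = 640
  Membrane binding: 4 × 8 × 6 = 192
  Fuse delamination: 10 × 6 × 5 = 300
Sorted descending: 640, 441, 300, 192, 72, 20.
The fourth-highest RPN is 192 (Membrane binding).

192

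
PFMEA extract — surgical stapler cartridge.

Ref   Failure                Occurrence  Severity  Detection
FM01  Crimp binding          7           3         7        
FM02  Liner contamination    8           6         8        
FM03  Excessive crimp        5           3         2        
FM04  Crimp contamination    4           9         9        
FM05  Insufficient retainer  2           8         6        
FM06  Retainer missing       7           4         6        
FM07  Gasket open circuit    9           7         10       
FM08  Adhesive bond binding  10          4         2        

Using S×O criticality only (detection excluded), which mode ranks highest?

FM07

Criticality = Severity × Occurrence:
  FM01: 3 × 7 = 21
  FM02: 6 × 8 = 48
  FM03: 3 × 5 = 15
  FM04: 9 × 4 = 36
  FM05: 8 × 2 = 16
  FM06: 4 × 7 = 28
  FM07: 7 × 9 = 63
  FM08: 4 × 10 = 40
Highest criticality is 63 → FM07.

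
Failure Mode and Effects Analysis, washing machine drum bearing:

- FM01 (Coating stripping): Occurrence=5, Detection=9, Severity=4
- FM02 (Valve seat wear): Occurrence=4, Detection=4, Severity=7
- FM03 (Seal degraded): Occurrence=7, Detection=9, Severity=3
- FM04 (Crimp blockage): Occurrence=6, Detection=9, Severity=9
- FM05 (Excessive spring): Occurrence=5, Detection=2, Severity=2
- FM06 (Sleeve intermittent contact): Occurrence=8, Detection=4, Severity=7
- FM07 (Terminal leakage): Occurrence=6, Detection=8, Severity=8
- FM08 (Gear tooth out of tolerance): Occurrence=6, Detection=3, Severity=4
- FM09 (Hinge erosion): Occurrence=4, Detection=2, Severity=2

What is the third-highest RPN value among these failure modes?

RPN = Severity × Occurrence × Detection:
  FM01: 4 × 5 × 9 = 180
  FM02: 7 × 4 × 4 = 112
  FM03: 3 × 7 × 9 = 189
  FM04: 9 × 6 × 9 = 486
  FM05: 2 × 5 × 2 = 20
  FM06: 7 × 8 × 4 = 224
  FM07: 8 × 6 × 8 = 384
  FM08: 4 × 6 × 3 = 72
  FM09: 2 × 4 × 2 = 16
Sorted descending: 486, 384, 224, 189, 180, 112, 72, 20, 16.
The third-highest RPN is 224 (FM06).

224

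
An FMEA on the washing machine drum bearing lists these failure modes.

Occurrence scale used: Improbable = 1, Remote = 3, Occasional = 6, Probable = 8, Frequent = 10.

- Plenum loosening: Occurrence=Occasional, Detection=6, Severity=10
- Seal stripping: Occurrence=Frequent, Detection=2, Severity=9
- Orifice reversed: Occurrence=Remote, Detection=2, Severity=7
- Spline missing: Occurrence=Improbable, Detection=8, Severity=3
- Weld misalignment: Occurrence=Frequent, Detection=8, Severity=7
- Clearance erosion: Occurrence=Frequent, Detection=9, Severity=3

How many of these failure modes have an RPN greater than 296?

2

RPN = Severity × Occurrence × Detection:
  Plenum loosening: 10 × 6 × 6 = 360
  Seal stripping: 9 × 10 × 2 = 180
  Orifice reversed: 7 × 3 × 2 = 42
  Spline missing: 3 × 1 × 8 = 24
  Weld misalignment: 7 × 10 × 8 = 560
  Clearance erosion: 3 × 10 × 9 = 270
Modes with RPN > 296: Plenum loosening (360), Weld misalignment (560) → 2.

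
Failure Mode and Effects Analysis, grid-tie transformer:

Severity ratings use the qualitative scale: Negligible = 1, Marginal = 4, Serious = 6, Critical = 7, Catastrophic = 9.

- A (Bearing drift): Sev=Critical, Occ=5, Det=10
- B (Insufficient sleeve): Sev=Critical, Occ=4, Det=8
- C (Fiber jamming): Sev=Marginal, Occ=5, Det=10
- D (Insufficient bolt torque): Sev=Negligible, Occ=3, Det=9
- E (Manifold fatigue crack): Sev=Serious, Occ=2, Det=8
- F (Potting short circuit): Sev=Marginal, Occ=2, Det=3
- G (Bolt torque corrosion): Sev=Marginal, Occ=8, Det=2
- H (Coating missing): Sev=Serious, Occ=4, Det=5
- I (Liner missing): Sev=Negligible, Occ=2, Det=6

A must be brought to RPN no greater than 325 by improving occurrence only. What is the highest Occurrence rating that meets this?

4

A: S=7, O=5, D=10 → current RPN = 350.
Fixed product = 70. Need 70 × O ≤ 325, so O ≤ 325/70 = 4.64.
Maximum integer Occurrence rating = 4 (gives RPN 280; O=5 would give 350 > 325).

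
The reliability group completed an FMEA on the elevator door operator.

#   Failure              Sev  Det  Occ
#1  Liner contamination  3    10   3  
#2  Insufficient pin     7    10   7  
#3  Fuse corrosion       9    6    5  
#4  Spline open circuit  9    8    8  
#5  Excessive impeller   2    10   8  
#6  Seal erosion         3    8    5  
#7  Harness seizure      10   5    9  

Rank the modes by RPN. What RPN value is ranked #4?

270

RPN = Severity × Occurrence × Detection:
  #1: 3 × 3 × 10 = 90
  #2: 7 × 7 × 10 = 490
  #3: 9 × 5 × 6 = 270
  #4: 9 × 8 × 8 = 576
  #5: 2 × 8 × 10 = 160
  #6: 3 × 5 × 8 = 120
  #7: 10 × 9 × 5 = 450
Sorted descending: 576, 490, 450, 270, 160, 120, 90.
The fourth-highest RPN is 270 (#3).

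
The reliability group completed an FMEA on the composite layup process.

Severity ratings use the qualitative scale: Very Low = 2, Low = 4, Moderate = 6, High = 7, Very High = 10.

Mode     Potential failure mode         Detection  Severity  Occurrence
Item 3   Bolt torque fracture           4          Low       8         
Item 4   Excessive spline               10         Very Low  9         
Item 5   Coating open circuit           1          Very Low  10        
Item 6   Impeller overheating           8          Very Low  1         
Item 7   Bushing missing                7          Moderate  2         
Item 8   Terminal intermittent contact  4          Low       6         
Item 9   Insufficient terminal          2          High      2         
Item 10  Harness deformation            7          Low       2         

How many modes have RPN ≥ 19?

RPN = Severity × Occurrence × Detection:
  Item 3: 4 × 8 × 4 = 128
  Item 4: 2 × 9 × 10 = 180
  Item 5: 2 × 10 × 1 = 20
  Item 6: 2 × 1 × 8 = 16
  Item 7: 6 × 2 × 7 = 84
  Item 8: 4 × 6 × 4 = 96
  Item 9: 7 × 2 × 2 = 28
  Item 10: 4 × 2 × 7 = 56
Modes with RPN ≥ 19: Item 3 (128), Item 4 (180), Item 5 (20), Item 7 (84), Item 8 (96), Item 9 (28), Item 10 (56) → 7.

7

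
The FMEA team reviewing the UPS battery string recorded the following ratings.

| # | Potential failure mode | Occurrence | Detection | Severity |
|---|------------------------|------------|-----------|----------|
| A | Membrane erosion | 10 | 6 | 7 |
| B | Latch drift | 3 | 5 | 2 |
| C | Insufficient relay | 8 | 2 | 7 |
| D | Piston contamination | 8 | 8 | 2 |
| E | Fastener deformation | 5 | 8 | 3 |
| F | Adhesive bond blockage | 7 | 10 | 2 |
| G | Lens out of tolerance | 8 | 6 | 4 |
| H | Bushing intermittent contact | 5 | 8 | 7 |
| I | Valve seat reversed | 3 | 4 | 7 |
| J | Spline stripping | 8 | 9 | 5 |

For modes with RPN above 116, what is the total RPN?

1640

RPN = Severity × Occurrence × Detection:
  A: 7 × 10 × 6 = 420
  B: 2 × 3 × 5 = 30
  C: 7 × 8 × 2 = 112
  D: 2 × 8 × 8 = 128
  E: 3 × 5 × 8 = 120
  F: 2 × 7 × 10 = 140
  G: 4 × 8 × 6 = 192
  H: 7 × 5 × 8 = 280
  I: 7 × 3 × 4 = 84
  J: 5 × 8 × 9 = 360
RPN > 116: A (420), D (128), E (120), F (140), G (192), H (280), J (360).
Sum: 420 + 128 + 120 + 140 + 192 + 280 + 360 = 1640.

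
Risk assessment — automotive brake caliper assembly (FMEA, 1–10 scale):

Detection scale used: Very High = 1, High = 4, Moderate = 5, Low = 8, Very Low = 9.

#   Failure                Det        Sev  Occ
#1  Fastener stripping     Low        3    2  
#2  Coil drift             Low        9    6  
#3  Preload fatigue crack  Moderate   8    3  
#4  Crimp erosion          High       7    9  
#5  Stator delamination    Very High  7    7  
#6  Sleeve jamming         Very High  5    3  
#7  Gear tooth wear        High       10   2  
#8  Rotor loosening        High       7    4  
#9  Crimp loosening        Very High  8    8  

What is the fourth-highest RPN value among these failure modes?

112

RPN = Severity × Occurrence × Detection:
  #1: 3 × 2 × 8 = 48
  #2: 9 × 6 × 8 = 432
  #3: 8 × 3 × 5 = 120
  #4: 7 × 9 × 4 = 252
  #5: 7 × 7 × 1 = 49
  #6: 5 × 3 × 1 = 15
  #7: 10 × 2 × 4 = 80
  #8: 7 × 4 × 4 = 112
  #9: 8 × 8 × 1 = 64
Sorted descending: 432, 252, 120, 112, 80, 64, 49, 48, 15.
The fourth-highest RPN is 112 (#8).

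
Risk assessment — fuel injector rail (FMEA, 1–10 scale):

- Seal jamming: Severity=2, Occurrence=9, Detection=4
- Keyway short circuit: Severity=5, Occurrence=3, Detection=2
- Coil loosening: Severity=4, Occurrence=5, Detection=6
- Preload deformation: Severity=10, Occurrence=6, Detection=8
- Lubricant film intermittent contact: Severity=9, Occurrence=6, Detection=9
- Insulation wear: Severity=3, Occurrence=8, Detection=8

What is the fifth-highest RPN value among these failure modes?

72

RPN = Severity × Occurrence × Detection:
  Seal jamming: 2 × 9 × 4 = 72
  Keyway short circuit: 5 × 3 × 2 = 30
  Coil loosening: 4 × 5 × 6 = 120
  Preload deformation: 10 × 6 × 8 = 480
  Lubricant film intermittent contact: 9 × 6 × 9 = 486
  Insulation wear: 3 × 8 × 8 = 192
Sorted descending: 486, 480, 192, 120, 72, 30.
The fifth-highest RPN is 72 (Seal jamming).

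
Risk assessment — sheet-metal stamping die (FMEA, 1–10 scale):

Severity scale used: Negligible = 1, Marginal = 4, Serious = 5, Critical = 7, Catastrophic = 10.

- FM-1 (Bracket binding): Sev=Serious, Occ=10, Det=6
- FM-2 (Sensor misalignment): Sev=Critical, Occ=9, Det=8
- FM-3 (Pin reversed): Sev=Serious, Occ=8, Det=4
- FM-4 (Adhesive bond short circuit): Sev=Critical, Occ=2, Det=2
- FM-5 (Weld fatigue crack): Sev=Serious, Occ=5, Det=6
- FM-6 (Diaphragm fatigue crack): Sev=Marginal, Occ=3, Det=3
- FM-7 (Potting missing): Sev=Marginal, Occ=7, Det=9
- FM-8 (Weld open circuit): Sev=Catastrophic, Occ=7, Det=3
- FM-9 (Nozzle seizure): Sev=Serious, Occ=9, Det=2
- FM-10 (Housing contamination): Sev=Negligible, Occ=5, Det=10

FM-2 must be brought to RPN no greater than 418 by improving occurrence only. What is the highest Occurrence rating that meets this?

7

FM-2: S=7, O=9, D=8 → current RPN = 504.
Fixed product = 56. Need 56 × O ≤ 418, so O ≤ 418/56 = 7.46.
Maximum integer Occurrence rating = 7 (gives RPN 392; O=8 would give 448 > 418).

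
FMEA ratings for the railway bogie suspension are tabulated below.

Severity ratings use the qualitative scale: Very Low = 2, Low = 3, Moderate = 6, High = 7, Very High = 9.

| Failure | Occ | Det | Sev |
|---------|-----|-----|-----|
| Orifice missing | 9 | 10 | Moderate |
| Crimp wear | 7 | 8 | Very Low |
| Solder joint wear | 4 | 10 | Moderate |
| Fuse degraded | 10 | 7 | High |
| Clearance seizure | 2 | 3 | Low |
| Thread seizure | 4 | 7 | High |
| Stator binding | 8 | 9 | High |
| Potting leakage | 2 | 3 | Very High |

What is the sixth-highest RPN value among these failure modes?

112

RPN = Severity × Occurrence × Detection:
  Orifice missing: 6 × 9 × 10 = 540
  Crimp wear: 2 × 7 × 8 = 112
  Solder joint wear: 6 × 4 × 10 = 240
  Fuse degraded: 7 × 10 × 7 = 490
  Clearance seizure: 3 × 2 × 3 = 18
  Thread seizure: 7 × 4 × 7 = 196
  Stator binding: 7 × 8 × 9 = 504
  Potting leakage: 9 × 2 × 3 = 54
Sorted descending: 540, 504, 490, 240, 196, 112, 54, 18.
The sixth-highest RPN is 112 (Crimp wear).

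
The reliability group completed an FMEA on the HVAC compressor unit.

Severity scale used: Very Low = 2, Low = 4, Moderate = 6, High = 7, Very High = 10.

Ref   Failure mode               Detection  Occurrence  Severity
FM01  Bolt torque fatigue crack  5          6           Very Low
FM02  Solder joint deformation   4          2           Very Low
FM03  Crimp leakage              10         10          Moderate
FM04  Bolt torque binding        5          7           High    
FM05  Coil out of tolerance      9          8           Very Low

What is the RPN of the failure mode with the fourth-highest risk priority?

60

RPN = Severity × Occurrence × Detection:
  FM01: 2 × 6 × 5 = 60
  FM02: 2 × 2 × 4 = 16
  FM03: 6 × 10 × 10 = 600
  FM04: 7 × 7 × 5 = 245
  FM05: 2 × 8 × 9 = 144
Sorted descending: 600, 245, 144, 60, 16.
The fourth-highest RPN is 60 (FM01).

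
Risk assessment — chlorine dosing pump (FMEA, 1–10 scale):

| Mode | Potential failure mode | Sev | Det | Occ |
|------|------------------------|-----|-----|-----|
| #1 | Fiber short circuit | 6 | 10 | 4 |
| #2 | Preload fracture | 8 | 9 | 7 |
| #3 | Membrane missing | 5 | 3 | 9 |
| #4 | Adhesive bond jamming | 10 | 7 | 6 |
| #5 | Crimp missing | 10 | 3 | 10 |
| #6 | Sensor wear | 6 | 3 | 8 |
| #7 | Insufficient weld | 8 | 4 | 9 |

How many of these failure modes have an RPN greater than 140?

RPN = Severity × Occurrence × Detection:
  #1: 6 × 4 × 10 = 240
  #2: 8 × 7 × 9 = 504
  #3: 5 × 9 × 3 = 135
  #4: 10 × 6 × 7 = 420
  #5: 10 × 10 × 3 = 300
  #6: 6 × 8 × 3 = 144
  #7: 8 × 9 × 4 = 288
Modes with RPN > 140: #1 (240), #2 (504), #4 (420), #5 (300), #6 (144), #7 (288) → 6.

6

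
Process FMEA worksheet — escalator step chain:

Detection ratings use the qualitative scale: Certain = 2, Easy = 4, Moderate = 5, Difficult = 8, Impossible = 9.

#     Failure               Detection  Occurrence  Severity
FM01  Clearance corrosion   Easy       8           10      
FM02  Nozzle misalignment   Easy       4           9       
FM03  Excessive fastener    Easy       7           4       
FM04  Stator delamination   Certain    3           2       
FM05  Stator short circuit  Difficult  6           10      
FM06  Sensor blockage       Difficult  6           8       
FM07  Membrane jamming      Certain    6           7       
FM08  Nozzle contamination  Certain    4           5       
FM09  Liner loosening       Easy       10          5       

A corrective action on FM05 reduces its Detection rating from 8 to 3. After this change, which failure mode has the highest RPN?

RPN = Severity × Occurrence × Detection:
  FM01: 10 × 8 × 4 = 320
  FM02: 9 × 4 × 4 = 144
  FM03: 4 × 7 × 4 = 112
  FM04: 2 × 3 × 2 = 12
  FM05: 10 × 6 × 8 = 480
  FM06: 8 × 6 × 8 = 384
  FM07: 7 × 6 × 2 = 84
  FM08: 5 × 4 × 2 = 40
  FM09: 5 × 10 × 4 = 200
After action: FM05 → 10 × 6 × 3 = 180.
Revised RPNs: FM06=384, FM01=320, FM09=200, FM05=180, FM02=144, FM03=112, FM07=84, FM08=40, FM04=12.
Highest is now FM06 (384).

FM06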